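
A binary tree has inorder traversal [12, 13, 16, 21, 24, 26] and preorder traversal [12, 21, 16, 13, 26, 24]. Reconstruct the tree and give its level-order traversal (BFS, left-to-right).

Inorder:  [12, 13, 16, 21, 24, 26]
Preorder: [12, 21, 16, 13, 26, 24]
Algorithm: preorder visits root first, so consume preorder in order;
for each root, split the current inorder slice at that value into
left-subtree inorder and right-subtree inorder, then recurse.
Recursive splits:
  root=12; inorder splits into left=[], right=[13, 16, 21, 24, 26]
  root=21; inorder splits into left=[13, 16], right=[24, 26]
  root=16; inorder splits into left=[13], right=[]
  root=13; inorder splits into left=[], right=[]
  root=26; inorder splits into left=[24], right=[]
  root=24; inorder splits into left=[], right=[]
Reconstructed level-order: [12, 21, 16, 26, 13, 24]


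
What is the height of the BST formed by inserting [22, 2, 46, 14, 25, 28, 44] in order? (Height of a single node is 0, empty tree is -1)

Insertion order: [22, 2, 46, 14, 25, 28, 44]
Tree (level-order array): [22, 2, 46, None, 14, 25, None, None, None, None, 28, None, 44]
Compute height bottom-up (empty subtree = -1):
  height(14) = 1 + max(-1, -1) = 0
  height(2) = 1 + max(-1, 0) = 1
  height(44) = 1 + max(-1, -1) = 0
  height(28) = 1 + max(-1, 0) = 1
  height(25) = 1 + max(-1, 1) = 2
  height(46) = 1 + max(2, -1) = 3
  height(22) = 1 + max(1, 3) = 4
Height = 4


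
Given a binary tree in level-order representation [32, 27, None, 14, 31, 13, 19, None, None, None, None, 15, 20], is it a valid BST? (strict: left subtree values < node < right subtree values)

Level-order array: [32, 27, None, 14, 31, 13, 19, None, None, None, None, 15, 20]
Validate using subtree bounds (lo, hi): at each node, require lo < value < hi,
then recurse left with hi=value and right with lo=value.
Preorder trace (stopping at first violation):
  at node 32 with bounds (-inf, +inf): OK
  at node 27 with bounds (-inf, 32): OK
  at node 14 with bounds (-inf, 27): OK
  at node 13 with bounds (-inf, 14): OK
  at node 19 with bounds (14, 27): OK
  at node 15 with bounds (14, 19): OK
  at node 20 with bounds (19, 27): OK
  at node 31 with bounds (27, 32): OK
No violation found at any node.
Result: Valid BST


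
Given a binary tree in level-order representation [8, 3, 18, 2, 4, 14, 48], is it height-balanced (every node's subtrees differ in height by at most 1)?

Tree (level-order array): [8, 3, 18, 2, 4, 14, 48]
Definition: a tree is height-balanced if, at every node, |h(left) - h(right)| <= 1 (empty subtree has height -1).
Bottom-up per-node check:
  node 2: h_left=-1, h_right=-1, diff=0 [OK], height=0
  node 4: h_left=-1, h_right=-1, diff=0 [OK], height=0
  node 3: h_left=0, h_right=0, diff=0 [OK], height=1
  node 14: h_left=-1, h_right=-1, diff=0 [OK], height=0
  node 48: h_left=-1, h_right=-1, diff=0 [OK], height=0
  node 18: h_left=0, h_right=0, diff=0 [OK], height=1
  node 8: h_left=1, h_right=1, diff=0 [OK], height=2
All nodes satisfy the balance condition.
Result: Balanced


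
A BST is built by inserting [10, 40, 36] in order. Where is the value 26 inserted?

Starting tree (level order): [10, None, 40, 36]
Insertion path: 10 -> 40 -> 36
Result: insert 26 as left child of 36
Final tree (level order): [10, None, 40, 36, None, 26]


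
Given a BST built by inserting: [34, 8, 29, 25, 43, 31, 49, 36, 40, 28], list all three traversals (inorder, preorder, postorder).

Tree insertion order: [34, 8, 29, 25, 43, 31, 49, 36, 40, 28]
Tree (level-order array): [34, 8, 43, None, 29, 36, 49, 25, 31, None, 40, None, None, None, 28]
Inorder (L, root, R): [8, 25, 28, 29, 31, 34, 36, 40, 43, 49]
Preorder (root, L, R): [34, 8, 29, 25, 28, 31, 43, 36, 40, 49]
Postorder (L, R, root): [28, 25, 31, 29, 8, 40, 36, 49, 43, 34]


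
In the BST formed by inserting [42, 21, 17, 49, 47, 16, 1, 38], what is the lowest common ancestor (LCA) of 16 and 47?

Tree insertion order: [42, 21, 17, 49, 47, 16, 1, 38]
Tree (level-order array): [42, 21, 49, 17, 38, 47, None, 16, None, None, None, None, None, 1]
In a BST, the LCA of p=16, q=47 is the first node v on the
root-to-leaf path with p <= v <= q (go left if both < v, right if both > v).
Walk from root:
  at 42: 16 <= 42 <= 47, this is the LCA
LCA = 42


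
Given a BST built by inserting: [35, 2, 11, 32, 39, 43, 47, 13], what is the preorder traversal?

Tree insertion order: [35, 2, 11, 32, 39, 43, 47, 13]
Tree (level-order array): [35, 2, 39, None, 11, None, 43, None, 32, None, 47, 13]
Preorder traversal: [35, 2, 11, 32, 13, 39, 43, 47]


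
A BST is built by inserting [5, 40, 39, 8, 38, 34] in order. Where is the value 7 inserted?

Starting tree (level order): [5, None, 40, 39, None, 8, None, None, 38, 34]
Insertion path: 5 -> 40 -> 39 -> 8
Result: insert 7 as left child of 8
Final tree (level order): [5, None, 40, 39, None, 8, None, 7, 38, None, None, 34]


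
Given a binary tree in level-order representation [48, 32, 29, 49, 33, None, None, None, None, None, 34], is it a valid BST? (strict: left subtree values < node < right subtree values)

Level-order array: [48, 32, 29, 49, 33, None, None, None, None, None, 34]
Validate using subtree bounds (lo, hi): at each node, require lo < value < hi,
then recurse left with hi=value and right with lo=value.
Preorder trace (stopping at first violation):
  at node 48 with bounds (-inf, +inf): OK
  at node 32 with bounds (-inf, 48): OK
  at node 49 with bounds (-inf, 32): VIOLATION
Node 49 violates its bound: not (-inf < 49 < 32).
Result: Not a valid BST


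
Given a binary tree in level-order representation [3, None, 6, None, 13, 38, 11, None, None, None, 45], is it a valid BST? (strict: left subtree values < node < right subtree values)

Level-order array: [3, None, 6, None, 13, 38, 11, None, None, None, 45]
Validate using subtree bounds (lo, hi): at each node, require lo < value < hi,
then recurse left with hi=value and right with lo=value.
Preorder trace (stopping at first violation):
  at node 3 with bounds (-inf, +inf): OK
  at node 6 with bounds (3, +inf): OK
  at node 13 with bounds (6, +inf): OK
  at node 38 with bounds (6, 13): VIOLATION
Node 38 violates its bound: not (6 < 38 < 13).
Result: Not a valid BST


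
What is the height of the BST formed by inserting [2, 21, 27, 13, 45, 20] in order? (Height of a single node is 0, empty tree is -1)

Insertion order: [2, 21, 27, 13, 45, 20]
Tree (level-order array): [2, None, 21, 13, 27, None, 20, None, 45]
Compute height bottom-up (empty subtree = -1):
  height(20) = 1 + max(-1, -1) = 0
  height(13) = 1 + max(-1, 0) = 1
  height(45) = 1 + max(-1, -1) = 0
  height(27) = 1 + max(-1, 0) = 1
  height(21) = 1 + max(1, 1) = 2
  height(2) = 1 + max(-1, 2) = 3
Height = 3


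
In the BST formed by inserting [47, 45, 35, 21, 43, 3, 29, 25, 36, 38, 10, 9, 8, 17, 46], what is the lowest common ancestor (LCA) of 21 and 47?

Tree insertion order: [47, 45, 35, 21, 43, 3, 29, 25, 36, 38, 10, 9, 8, 17, 46]
Tree (level-order array): [47, 45, None, 35, 46, 21, 43, None, None, 3, 29, 36, None, None, 10, 25, None, None, 38, 9, 17, None, None, None, None, 8]
In a BST, the LCA of p=21, q=47 is the first node v on the
root-to-leaf path with p <= v <= q (go left if both < v, right if both > v).
Walk from root:
  at 47: 21 <= 47 <= 47, this is the LCA
LCA = 47


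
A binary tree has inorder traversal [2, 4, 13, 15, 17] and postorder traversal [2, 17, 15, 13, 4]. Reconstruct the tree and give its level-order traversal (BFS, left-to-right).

Inorder:   [2, 4, 13, 15, 17]
Postorder: [2, 17, 15, 13, 4]
Algorithm: postorder visits root last, so walk postorder right-to-left;
each value is the root of the current inorder slice — split it at that
value, recurse on the right subtree first, then the left.
Recursive splits:
  root=4; inorder splits into left=[2], right=[13, 15, 17]
  root=13; inorder splits into left=[], right=[15, 17]
  root=15; inorder splits into left=[], right=[17]
  root=17; inorder splits into left=[], right=[]
  root=2; inorder splits into left=[], right=[]
Reconstructed level-order: [4, 2, 13, 15, 17]


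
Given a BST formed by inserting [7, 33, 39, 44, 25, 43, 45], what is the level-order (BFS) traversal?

Tree insertion order: [7, 33, 39, 44, 25, 43, 45]
Tree (level-order array): [7, None, 33, 25, 39, None, None, None, 44, 43, 45]
BFS from the root, enqueuing left then right child of each popped node:
  queue [7] -> pop 7, enqueue [33], visited so far: [7]
  queue [33] -> pop 33, enqueue [25, 39], visited so far: [7, 33]
  queue [25, 39] -> pop 25, enqueue [none], visited so far: [7, 33, 25]
  queue [39] -> pop 39, enqueue [44], visited so far: [7, 33, 25, 39]
  queue [44] -> pop 44, enqueue [43, 45], visited so far: [7, 33, 25, 39, 44]
  queue [43, 45] -> pop 43, enqueue [none], visited so far: [7, 33, 25, 39, 44, 43]
  queue [45] -> pop 45, enqueue [none], visited so far: [7, 33, 25, 39, 44, 43, 45]
Result: [7, 33, 25, 39, 44, 43, 45]


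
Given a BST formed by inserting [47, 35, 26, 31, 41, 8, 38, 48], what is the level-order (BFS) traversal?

Tree insertion order: [47, 35, 26, 31, 41, 8, 38, 48]
Tree (level-order array): [47, 35, 48, 26, 41, None, None, 8, 31, 38]
BFS from the root, enqueuing left then right child of each popped node:
  queue [47] -> pop 47, enqueue [35, 48], visited so far: [47]
  queue [35, 48] -> pop 35, enqueue [26, 41], visited so far: [47, 35]
  queue [48, 26, 41] -> pop 48, enqueue [none], visited so far: [47, 35, 48]
  queue [26, 41] -> pop 26, enqueue [8, 31], visited so far: [47, 35, 48, 26]
  queue [41, 8, 31] -> pop 41, enqueue [38], visited so far: [47, 35, 48, 26, 41]
  queue [8, 31, 38] -> pop 8, enqueue [none], visited so far: [47, 35, 48, 26, 41, 8]
  queue [31, 38] -> pop 31, enqueue [none], visited so far: [47, 35, 48, 26, 41, 8, 31]
  queue [38] -> pop 38, enqueue [none], visited so far: [47, 35, 48, 26, 41, 8, 31, 38]
Result: [47, 35, 48, 26, 41, 8, 31, 38]


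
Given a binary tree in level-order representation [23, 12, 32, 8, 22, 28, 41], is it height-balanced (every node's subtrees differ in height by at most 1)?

Tree (level-order array): [23, 12, 32, 8, 22, 28, 41]
Definition: a tree is height-balanced if, at every node, |h(left) - h(right)| <= 1 (empty subtree has height -1).
Bottom-up per-node check:
  node 8: h_left=-1, h_right=-1, diff=0 [OK], height=0
  node 22: h_left=-1, h_right=-1, diff=0 [OK], height=0
  node 12: h_left=0, h_right=0, diff=0 [OK], height=1
  node 28: h_left=-1, h_right=-1, diff=0 [OK], height=0
  node 41: h_left=-1, h_right=-1, diff=0 [OK], height=0
  node 32: h_left=0, h_right=0, diff=0 [OK], height=1
  node 23: h_left=1, h_right=1, diff=0 [OK], height=2
All nodes satisfy the balance condition.
Result: Balanced


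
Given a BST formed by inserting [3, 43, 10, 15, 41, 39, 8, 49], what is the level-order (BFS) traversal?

Tree insertion order: [3, 43, 10, 15, 41, 39, 8, 49]
Tree (level-order array): [3, None, 43, 10, 49, 8, 15, None, None, None, None, None, 41, 39]
BFS from the root, enqueuing left then right child of each popped node:
  queue [3] -> pop 3, enqueue [43], visited so far: [3]
  queue [43] -> pop 43, enqueue [10, 49], visited so far: [3, 43]
  queue [10, 49] -> pop 10, enqueue [8, 15], visited so far: [3, 43, 10]
  queue [49, 8, 15] -> pop 49, enqueue [none], visited so far: [3, 43, 10, 49]
  queue [8, 15] -> pop 8, enqueue [none], visited so far: [3, 43, 10, 49, 8]
  queue [15] -> pop 15, enqueue [41], visited so far: [3, 43, 10, 49, 8, 15]
  queue [41] -> pop 41, enqueue [39], visited so far: [3, 43, 10, 49, 8, 15, 41]
  queue [39] -> pop 39, enqueue [none], visited so far: [3, 43, 10, 49, 8, 15, 41, 39]
Result: [3, 43, 10, 49, 8, 15, 41, 39]


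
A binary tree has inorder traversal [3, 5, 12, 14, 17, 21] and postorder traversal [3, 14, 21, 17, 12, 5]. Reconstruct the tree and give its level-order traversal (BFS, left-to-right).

Inorder:   [3, 5, 12, 14, 17, 21]
Postorder: [3, 14, 21, 17, 12, 5]
Algorithm: postorder visits root last, so walk postorder right-to-left;
each value is the root of the current inorder slice — split it at that
value, recurse on the right subtree first, then the left.
Recursive splits:
  root=5; inorder splits into left=[3], right=[12, 14, 17, 21]
  root=12; inorder splits into left=[], right=[14, 17, 21]
  root=17; inorder splits into left=[14], right=[21]
  root=21; inorder splits into left=[], right=[]
  root=14; inorder splits into left=[], right=[]
  root=3; inorder splits into left=[], right=[]
Reconstructed level-order: [5, 3, 12, 17, 14, 21]


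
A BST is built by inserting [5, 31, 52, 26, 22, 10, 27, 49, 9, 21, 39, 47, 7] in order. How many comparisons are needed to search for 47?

Search path for 47: 5 -> 31 -> 52 -> 49 -> 39 -> 47
Found: True
Comparisons: 6


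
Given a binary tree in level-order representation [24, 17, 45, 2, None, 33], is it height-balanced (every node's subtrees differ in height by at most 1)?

Tree (level-order array): [24, 17, 45, 2, None, 33]
Definition: a tree is height-balanced if, at every node, |h(left) - h(right)| <= 1 (empty subtree has height -1).
Bottom-up per-node check:
  node 2: h_left=-1, h_right=-1, diff=0 [OK], height=0
  node 17: h_left=0, h_right=-1, diff=1 [OK], height=1
  node 33: h_left=-1, h_right=-1, diff=0 [OK], height=0
  node 45: h_left=0, h_right=-1, diff=1 [OK], height=1
  node 24: h_left=1, h_right=1, diff=0 [OK], height=2
All nodes satisfy the balance condition.
Result: Balanced


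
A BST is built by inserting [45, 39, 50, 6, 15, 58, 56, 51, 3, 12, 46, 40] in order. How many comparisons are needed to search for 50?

Search path for 50: 45 -> 50
Found: True
Comparisons: 2


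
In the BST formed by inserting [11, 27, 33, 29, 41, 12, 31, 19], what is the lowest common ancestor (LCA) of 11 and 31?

Tree insertion order: [11, 27, 33, 29, 41, 12, 31, 19]
Tree (level-order array): [11, None, 27, 12, 33, None, 19, 29, 41, None, None, None, 31]
In a BST, the LCA of p=11, q=31 is the first node v on the
root-to-leaf path with p <= v <= q (go left if both < v, right if both > v).
Walk from root:
  at 11: 11 <= 11 <= 31, this is the LCA
LCA = 11


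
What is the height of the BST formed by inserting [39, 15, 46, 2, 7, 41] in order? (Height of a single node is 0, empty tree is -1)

Insertion order: [39, 15, 46, 2, 7, 41]
Tree (level-order array): [39, 15, 46, 2, None, 41, None, None, 7]
Compute height bottom-up (empty subtree = -1):
  height(7) = 1 + max(-1, -1) = 0
  height(2) = 1 + max(-1, 0) = 1
  height(15) = 1 + max(1, -1) = 2
  height(41) = 1 + max(-1, -1) = 0
  height(46) = 1 + max(0, -1) = 1
  height(39) = 1 + max(2, 1) = 3
Height = 3


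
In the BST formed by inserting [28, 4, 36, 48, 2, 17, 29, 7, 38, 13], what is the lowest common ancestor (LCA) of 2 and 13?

Tree insertion order: [28, 4, 36, 48, 2, 17, 29, 7, 38, 13]
Tree (level-order array): [28, 4, 36, 2, 17, 29, 48, None, None, 7, None, None, None, 38, None, None, 13]
In a BST, the LCA of p=2, q=13 is the first node v on the
root-to-leaf path with p <= v <= q (go left if both < v, right if both > v).
Walk from root:
  at 28: both 2 and 13 < 28, go left
  at 4: 2 <= 4 <= 13, this is the LCA
LCA = 4


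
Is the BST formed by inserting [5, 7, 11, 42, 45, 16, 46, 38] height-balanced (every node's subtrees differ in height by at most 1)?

Tree (level-order array): [5, None, 7, None, 11, None, 42, 16, 45, None, 38, None, 46]
Definition: a tree is height-balanced if, at every node, |h(left) - h(right)| <= 1 (empty subtree has height -1).
Bottom-up per-node check:
  node 38: h_left=-1, h_right=-1, diff=0 [OK], height=0
  node 16: h_left=-1, h_right=0, diff=1 [OK], height=1
  node 46: h_left=-1, h_right=-1, diff=0 [OK], height=0
  node 45: h_left=-1, h_right=0, diff=1 [OK], height=1
  node 42: h_left=1, h_right=1, diff=0 [OK], height=2
  node 11: h_left=-1, h_right=2, diff=3 [FAIL (|-1-2|=3 > 1)], height=3
  node 7: h_left=-1, h_right=3, diff=4 [FAIL (|-1-3|=4 > 1)], height=4
  node 5: h_left=-1, h_right=4, diff=5 [FAIL (|-1-4|=5 > 1)], height=5
Node 11 violates the condition: |-1 - 2| = 3 > 1.
Result: Not balanced


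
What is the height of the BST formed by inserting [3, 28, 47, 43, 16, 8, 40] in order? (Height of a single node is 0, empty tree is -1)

Insertion order: [3, 28, 47, 43, 16, 8, 40]
Tree (level-order array): [3, None, 28, 16, 47, 8, None, 43, None, None, None, 40]
Compute height bottom-up (empty subtree = -1):
  height(8) = 1 + max(-1, -1) = 0
  height(16) = 1 + max(0, -1) = 1
  height(40) = 1 + max(-1, -1) = 0
  height(43) = 1 + max(0, -1) = 1
  height(47) = 1 + max(1, -1) = 2
  height(28) = 1 + max(1, 2) = 3
  height(3) = 1 + max(-1, 3) = 4
Height = 4


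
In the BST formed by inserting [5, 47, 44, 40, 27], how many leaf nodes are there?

Tree built from: [5, 47, 44, 40, 27]
Tree (level-order array): [5, None, 47, 44, None, 40, None, 27]
Rule: A leaf has 0 children.
Per-node child counts:
  node 5: 1 child(ren)
  node 47: 1 child(ren)
  node 44: 1 child(ren)
  node 40: 1 child(ren)
  node 27: 0 child(ren)
Matching nodes: [27]
Count of leaf nodes: 1


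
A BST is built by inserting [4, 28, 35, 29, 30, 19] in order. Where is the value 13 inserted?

Starting tree (level order): [4, None, 28, 19, 35, None, None, 29, None, None, 30]
Insertion path: 4 -> 28 -> 19
Result: insert 13 as left child of 19
Final tree (level order): [4, None, 28, 19, 35, 13, None, 29, None, None, None, None, 30]


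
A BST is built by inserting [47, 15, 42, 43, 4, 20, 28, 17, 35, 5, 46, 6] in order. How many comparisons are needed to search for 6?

Search path for 6: 47 -> 15 -> 4 -> 5 -> 6
Found: True
Comparisons: 5


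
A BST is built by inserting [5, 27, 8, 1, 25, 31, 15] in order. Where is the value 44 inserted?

Starting tree (level order): [5, 1, 27, None, None, 8, 31, None, 25, None, None, 15]
Insertion path: 5 -> 27 -> 31
Result: insert 44 as right child of 31
Final tree (level order): [5, 1, 27, None, None, 8, 31, None, 25, None, 44, 15]


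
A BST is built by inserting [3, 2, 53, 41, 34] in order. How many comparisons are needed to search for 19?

Search path for 19: 3 -> 53 -> 41 -> 34
Found: False
Comparisons: 4


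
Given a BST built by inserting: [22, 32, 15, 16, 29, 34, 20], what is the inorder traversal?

Tree insertion order: [22, 32, 15, 16, 29, 34, 20]
Tree (level-order array): [22, 15, 32, None, 16, 29, 34, None, 20]
Inorder traversal: [15, 16, 20, 22, 29, 32, 34]


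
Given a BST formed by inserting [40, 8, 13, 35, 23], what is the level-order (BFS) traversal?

Tree insertion order: [40, 8, 13, 35, 23]
Tree (level-order array): [40, 8, None, None, 13, None, 35, 23]
BFS from the root, enqueuing left then right child of each popped node:
  queue [40] -> pop 40, enqueue [8], visited so far: [40]
  queue [8] -> pop 8, enqueue [13], visited so far: [40, 8]
  queue [13] -> pop 13, enqueue [35], visited so far: [40, 8, 13]
  queue [35] -> pop 35, enqueue [23], visited so far: [40, 8, 13, 35]
  queue [23] -> pop 23, enqueue [none], visited so far: [40, 8, 13, 35, 23]
Result: [40, 8, 13, 35, 23]


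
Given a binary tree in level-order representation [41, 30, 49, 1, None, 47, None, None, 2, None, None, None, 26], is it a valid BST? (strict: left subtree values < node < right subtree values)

Level-order array: [41, 30, 49, 1, None, 47, None, None, 2, None, None, None, 26]
Validate using subtree bounds (lo, hi): at each node, require lo < value < hi,
then recurse left with hi=value and right with lo=value.
Preorder trace (stopping at first violation):
  at node 41 with bounds (-inf, +inf): OK
  at node 30 with bounds (-inf, 41): OK
  at node 1 with bounds (-inf, 30): OK
  at node 2 with bounds (1, 30): OK
  at node 26 with bounds (2, 30): OK
  at node 49 with bounds (41, +inf): OK
  at node 47 with bounds (41, 49): OK
No violation found at any node.
Result: Valid BST


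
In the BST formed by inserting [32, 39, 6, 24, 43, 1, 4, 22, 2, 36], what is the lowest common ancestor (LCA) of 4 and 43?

Tree insertion order: [32, 39, 6, 24, 43, 1, 4, 22, 2, 36]
Tree (level-order array): [32, 6, 39, 1, 24, 36, 43, None, 4, 22, None, None, None, None, None, 2]
In a BST, the LCA of p=4, q=43 is the first node v on the
root-to-leaf path with p <= v <= q (go left if both < v, right if both > v).
Walk from root:
  at 32: 4 <= 32 <= 43, this is the LCA
LCA = 32


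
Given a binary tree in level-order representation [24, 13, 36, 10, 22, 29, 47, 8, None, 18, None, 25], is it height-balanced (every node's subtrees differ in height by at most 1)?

Tree (level-order array): [24, 13, 36, 10, 22, 29, 47, 8, None, 18, None, 25]
Definition: a tree is height-balanced if, at every node, |h(left) - h(right)| <= 1 (empty subtree has height -1).
Bottom-up per-node check:
  node 8: h_left=-1, h_right=-1, diff=0 [OK], height=0
  node 10: h_left=0, h_right=-1, diff=1 [OK], height=1
  node 18: h_left=-1, h_right=-1, diff=0 [OK], height=0
  node 22: h_left=0, h_right=-1, diff=1 [OK], height=1
  node 13: h_left=1, h_right=1, diff=0 [OK], height=2
  node 25: h_left=-1, h_right=-1, diff=0 [OK], height=0
  node 29: h_left=0, h_right=-1, diff=1 [OK], height=1
  node 47: h_left=-1, h_right=-1, diff=0 [OK], height=0
  node 36: h_left=1, h_right=0, diff=1 [OK], height=2
  node 24: h_left=2, h_right=2, diff=0 [OK], height=3
All nodes satisfy the balance condition.
Result: Balanced


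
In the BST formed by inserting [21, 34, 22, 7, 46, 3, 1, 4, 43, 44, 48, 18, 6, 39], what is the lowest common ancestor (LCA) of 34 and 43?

Tree insertion order: [21, 34, 22, 7, 46, 3, 1, 4, 43, 44, 48, 18, 6, 39]
Tree (level-order array): [21, 7, 34, 3, 18, 22, 46, 1, 4, None, None, None, None, 43, 48, None, None, None, 6, 39, 44]
In a BST, the LCA of p=34, q=43 is the first node v on the
root-to-leaf path with p <= v <= q (go left if both < v, right if both > v).
Walk from root:
  at 21: both 34 and 43 > 21, go right
  at 34: 34 <= 34 <= 43, this is the LCA
LCA = 34


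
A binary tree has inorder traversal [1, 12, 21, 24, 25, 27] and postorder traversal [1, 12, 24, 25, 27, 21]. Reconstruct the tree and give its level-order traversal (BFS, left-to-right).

Inorder:   [1, 12, 21, 24, 25, 27]
Postorder: [1, 12, 24, 25, 27, 21]
Algorithm: postorder visits root last, so walk postorder right-to-left;
each value is the root of the current inorder slice — split it at that
value, recurse on the right subtree first, then the left.
Recursive splits:
  root=21; inorder splits into left=[1, 12], right=[24, 25, 27]
  root=27; inorder splits into left=[24, 25], right=[]
  root=25; inorder splits into left=[24], right=[]
  root=24; inorder splits into left=[], right=[]
  root=12; inorder splits into left=[1], right=[]
  root=1; inorder splits into left=[], right=[]
Reconstructed level-order: [21, 12, 27, 1, 25, 24]


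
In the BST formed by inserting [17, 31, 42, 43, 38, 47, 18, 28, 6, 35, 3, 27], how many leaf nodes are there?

Tree built from: [17, 31, 42, 43, 38, 47, 18, 28, 6, 35, 3, 27]
Tree (level-order array): [17, 6, 31, 3, None, 18, 42, None, None, None, 28, 38, 43, 27, None, 35, None, None, 47]
Rule: A leaf has 0 children.
Per-node child counts:
  node 17: 2 child(ren)
  node 6: 1 child(ren)
  node 3: 0 child(ren)
  node 31: 2 child(ren)
  node 18: 1 child(ren)
  node 28: 1 child(ren)
  node 27: 0 child(ren)
  node 42: 2 child(ren)
  node 38: 1 child(ren)
  node 35: 0 child(ren)
  node 43: 1 child(ren)
  node 47: 0 child(ren)
Matching nodes: [3, 27, 35, 47]
Count of leaf nodes: 4


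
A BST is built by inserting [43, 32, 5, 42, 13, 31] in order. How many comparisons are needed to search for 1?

Search path for 1: 43 -> 32 -> 5
Found: False
Comparisons: 3


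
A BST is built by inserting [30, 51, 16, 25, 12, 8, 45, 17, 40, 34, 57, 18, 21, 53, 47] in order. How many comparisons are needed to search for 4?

Search path for 4: 30 -> 16 -> 12 -> 8
Found: False
Comparisons: 4


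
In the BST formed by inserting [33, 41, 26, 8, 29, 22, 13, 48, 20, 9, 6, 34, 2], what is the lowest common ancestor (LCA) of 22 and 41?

Tree insertion order: [33, 41, 26, 8, 29, 22, 13, 48, 20, 9, 6, 34, 2]
Tree (level-order array): [33, 26, 41, 8, 29, 34, 48, 6, 22, None, None, None, None, None, None, 2, None, 13, None, None, None, 9, 20]
In a BST, the LCA of p=22, q=41 is the first node v on the
root-to-leaf path with p <= v <= q (go left if both < v, right if both > v).
Walk from root:
  at 33: 22 <= 33 <= 41, this is the LCA
LCA = 33


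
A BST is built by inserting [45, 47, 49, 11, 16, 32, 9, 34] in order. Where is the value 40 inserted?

Starting tree (level order): [45, 11, 47, 9, 16, None, 49, None, None, None, 32, None, None, None, 34]
Insertion path: 45 -> 11 -> 16 -> 32 -> 34
Result: insert 40 as right child of 34
Final tree (level order): [45, 11, 47, 9, 16, None, 49, None, None, None, 32, None, None, None, 34, None, 40]


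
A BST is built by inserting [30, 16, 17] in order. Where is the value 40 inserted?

Starting tree (level order): [30, 16, None, None, 17]
Insertion path: 30
Result: insert 40 as right child of 30
Final tree (level order): [30, 16, 40, None, 17]


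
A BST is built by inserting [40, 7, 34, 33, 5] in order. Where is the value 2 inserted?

Starting tree (level order): [40, 7, None, 5, 34, None, None, 33]
Insertion path: 40 -> 7 -> 5
Result: insert 2 as left child of 5
Final tree (level order): [40, 7, None, 5, 34, 2, None, 33]


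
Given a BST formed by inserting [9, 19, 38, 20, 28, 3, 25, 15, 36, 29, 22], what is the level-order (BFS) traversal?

Tree insertion order: [9, 19, 38, 20, 28, 3, 25, 15, 36, 29, 22]
Tree (level-order array): [9, 3, 19, None, None, 15, 38, None, None, 20, None, None, 28, 25, 36, 22, None, 29]
BFS from the root, enqueuing left then right child of each popped node:
  queue [9] -> pop 9, enqueue [3, 19], visited so far: [9]
  queue [3, 19] -> pop 3, enqueue [none], visited so far: [9, 3]
  queue [19] -> pop 19, enqueue [15, 38], visited so far: [9, 3, 19]
  queue [15, 38] -> pop 15, enqueue [none], visited so far: [9, 3, 19, 15]
  queue [38] -> pop 38, enqueue [20], visited so far: [9, 3, 19, 15, 38]
  queue [20] -> pop 20, enqueue [28], visited so far: [9, 3, 19, 15, 38, 20]
  queue [28] -> pop 28, enqueue [25, 36], visited so far: [9, 3, 19, 15, 38, 20, 28]
  queue [25, 36] -> pop 25, enqueue [22], visited so far: [9, 3, 19, 15, 38, 20, 28, 25]
  queue [36, 22] -> pop 36, enqueue [29], visited so far: [9, 3, 19, 15, 38, 20, 28, 25, 36]
  queue [22, 29] -> pop 22, enqueue [none], visited so far: [9, 3, 19, 15, 38, 20, 28, 25, 36, 22]
  queue [29] -> pop 29, enqueue [none], visited so far: [9, 3, 19, 15, 38, 20, 28, 25, 36, 22, 29]
Result: [9, 3, 19, 15, 38, 20, 28, 25, 36, 22, 29]


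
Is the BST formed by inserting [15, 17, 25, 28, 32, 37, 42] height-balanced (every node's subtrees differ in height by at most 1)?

Tree (level-order array): [15, None, 17, None, 25, None, 28, None, 32, None, 37, None, 42]
Definition: a tree is height-balanced if, at every node, |h(left) - h(right)| <= 1 (empty subtree has height -1).
Bottom-up per-node check:
  node 42: h_left=-1, h_right=-1, diff=0 [OK], height=0
  node 37: h_left=-1, h_right=0, diff=1 [OK], height=1
  node 32: h_left=-1, h_right=1, diff=2 [FAIL (|-1-1|=2 > 1)], height=2
  node 28: h_left=-1, h_right=2, diff=3 [FAIL (|-1-2|=3 > 1)], height=3
  node 25: h_left=-1, h_right=3, diff=4 [FAIL (|-1-3|=4 > 1)], height=4
  node 17: h_left=-1, h_right=4, diff=5 [FAIL (|-1-4|=5 > 1)], height=5
  node 15: h_left=-1, h_right=5, diff=6 [FAIL (|-1-5|=6 > 1)], height=6
Node 32 violates the condition: |-1 - 1| = 2 > 1.
Result: Not balanced


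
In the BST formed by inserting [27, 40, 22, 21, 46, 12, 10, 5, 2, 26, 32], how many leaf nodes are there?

Tree built from: [27, 40, 22, 21, 46, 12, 10, 5, 2, 26, 32]
Tree (level-order array): [27, 22, 40, 21, 26, 32, 46, 12, None, None, None, None, None, None, None, 10, None, 5, None, 2]
Rule: A leaf has 0 children.
Per-node child counts:
  node 27: 2 child(ren)
  node 22: 2 child(ren)
  node 21: 1 child(ren)
  node 12: 1 child(ren)
  node 10: 1 child(ren)
  node 5: 1 child(ren)
  node 2: 0 child(ren)
  node 26: 0 child(ren)
  node 40: 2 child(ren)
  node 32: 0 child(ren)
  node 46: 0 child(ren)
Matching nodes: [2, 26, 32, 46]
Count of leaf nodes: 4


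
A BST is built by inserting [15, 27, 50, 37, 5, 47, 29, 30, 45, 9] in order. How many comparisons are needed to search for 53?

Search path for 53: 15 -> 27 -> 50
Found: False
Comparisons: 3


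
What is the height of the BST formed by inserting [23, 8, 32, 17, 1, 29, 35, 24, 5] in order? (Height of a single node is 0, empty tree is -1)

Insertion order: [23, 8, 32, 17, 1, 29, 35, 24, 5]
Tree (level-order array): [23, 8, 32, 1, 17, 29, 35, None, 5, None, None, 24]
Compute height bottom-up (empty subtree = -1):
  height(5) = 1 + max(-1, -1) = 0
  height(1) = 1 + max(-1, 0) = 1
  height(17) = 1 + max(-1, -1) = 0
  height(8) = 1 + max(1, 0) = 2
  height(24) = 1 + max(-1, -1) = 0
  height(29) = 1 + max(0, -1) = 1
  height(35) = 1 + max(-1, -1) = 0
  height(32) = 1 + max(1, 0) = 2
  height(23) = 1 + max(2, 2) = 3
Height = 3


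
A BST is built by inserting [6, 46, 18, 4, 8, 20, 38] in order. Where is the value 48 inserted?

Starting tree (level order): [6, 4, 46, None, None, 18, None, 8, 20, None, None, None, 38]
Insertion path: 6 -> 46
Result: insert 48 as right child of 46
Final tree (level order): [6, 4, 46, None, None, 18, 48, 8, 20, None, None, None, None, None, 38]


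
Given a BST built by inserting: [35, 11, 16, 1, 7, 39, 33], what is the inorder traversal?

Tree insertion order: [35, 11, 16, 1, 7, 39, 33]
Tree (level-order array): [35, 11, 39, 1, 16, None, None, None, 7, None, 33]
Inorder traversal: [1, 7, 11, 16, 33, 35, 39]


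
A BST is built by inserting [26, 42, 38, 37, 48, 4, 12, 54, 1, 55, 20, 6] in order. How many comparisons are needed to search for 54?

Search path for 54: 26 -> 42 -> 48 -> 54
Found: True
Comparisons: 4


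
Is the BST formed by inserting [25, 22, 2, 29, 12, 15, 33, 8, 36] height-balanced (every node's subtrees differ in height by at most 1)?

Tree (level-order array): [25, 22, 29, 2, None, None, 33, None, 12, None, 36, 8, 15]
Definition: a tree is height-balanced if, at every node, |h(left) - h(right)| <= 1 (empty subtree has height -1).
Bottom-up per-node check:
  node 8: h_left=-1, h_right=-1, diff=0 [OK], height=0
  node 15: h_left=-1, h_right=-1, diff=0 [OK], height=0
  node 12: h_left=0, h_right=0, diff=0 [OK], height=1
  node 2: h_left=-1, h_right=1, diff=2 [FAIL (|-1-1|=2 > 1)], height=2
  node 22: h_left=2, h_right=-1, diff=3 [FAIL (|2--1|=3 > 1)], height=3
  node 36: h_left=-1, h_right=-1, diff=0 [OK], height=0
  node 33: h_left=-1, h_right=0, diff=1 [OK], height=1
  node 29: h_left=-1, h_right=1, diff=2 [FAIL (|-1-1|=2 > 1)], height=2
  node 25: h_left=3, h_right=2, diff=1 [OK], height=4
Node 2 violates the condition: |-1 - 1| = 2 > 1.
Result: Not balanced


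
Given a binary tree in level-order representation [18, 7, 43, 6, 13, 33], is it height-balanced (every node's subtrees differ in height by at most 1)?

Tree (level-order array): [18, 7, 43, 6, 13, 33]
Definition: a tree is height-balanced if, at every node, |h(left) - h(right)| <= 1 (empty subtree has height -1).
Bottom-up per-node check:
  node 6: h_left=-1, h_right=-1, diff=0 [OK], height=0
  node 13: h_left=-1, h_right=-1, diff=0 [OK], height=0
  node 7: h_left=0, h_right=0, diff=0 [OK], height=1
  node 33: h_left=-1, h_right=-1, diff=0 [OK], height=0
  node 43: h_left=0, h_right=-1, diff=1 [OK], height=1
  node 18: h_left=1, h_right=1, diff=0 [OK], height=2
All nodes satisfy the balance condition.
Result: Balanced


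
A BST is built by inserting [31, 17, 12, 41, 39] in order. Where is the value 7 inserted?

Starting tree (level order): [31, 17, 41, 12, None, 39]
Insertion path: 31 -> 17 -> 12
Result: insert 7 as left child of 12
Final tree (level order): [31, 17, 41, 12, None, 39, None, 7]


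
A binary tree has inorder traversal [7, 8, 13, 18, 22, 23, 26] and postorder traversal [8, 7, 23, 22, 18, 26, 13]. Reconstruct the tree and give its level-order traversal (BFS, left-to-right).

Inorder:   [7, 8, 13, 18, 22, 23, 26]
Postorder: [8, 7, 23, 22, 18, 26, 13]
Algorithm: postorder visits root last, so walk postorder right-to-left;
each value is the root of the current inorder slice — split it at that
value, recurse on the right subtree first, then the left.
Recursive splits:
  root=13; inorder splits into left=[7, 8], right=[18, 22, 23, 26]
  root=26; inorder splits into left=[18, 22, 23], right=[]
  root=18; inorder splits into left=[], right=[22, 23]
  root=22; inorder splits into left=[], right=[23]
  root=23; inorder splits into left=[], right=[]
  root=7; inorder splits into left=[], right=[8]
  root=8; inorder splits into left=[], right=[]
Reconstructed level-order: [13, 7, 26, 8, 18, 22, 23]


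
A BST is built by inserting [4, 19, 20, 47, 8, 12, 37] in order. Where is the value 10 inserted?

Starting tree (level order): [4, None, 19, 8, 20, None, 12, None, 47, None, None, 37]
Insertion path: 4 -> 19 -> 8 -> 12
Result: insert 10 as left child of 12
Final tree (level order): [4, None, 19, 8, 20, None, 12, None, 47, 10, None, 37]


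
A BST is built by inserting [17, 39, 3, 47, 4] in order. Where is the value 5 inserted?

Starting tree (level order): [17, 3, 39, None, 4, None, 47]
Insertion path: 17 -> 3 -> 4
Result: insert 5 as right child of 4
Final tree (level order): [17, 3, 39, None, 4, None, 47, None, 5]


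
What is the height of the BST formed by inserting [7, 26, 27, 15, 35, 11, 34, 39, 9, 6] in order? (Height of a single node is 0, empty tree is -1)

Insertion order: [7, 26, 27, 15, 35, 11, 34, 39, 9, 6]
Tree (level-order array): [7, 6, 26, None, None, 15, 27, 11, None, None, 35, 9, None, 34, 39]
Compute height bottom-up (empty subtree = -1):
  height(6) = 1 + max(-1, -1) = 0
  height(9) = 1 + max(-1, -1) = 0
  height(11) = 1 + max(0, -1) = 1
  height(15) = 1 + max(1, -1) = 2
  height(34) = 1 + max(-1, -1) = 0
  height(39) = 1 + max(-1, -1) = 0
  height(35) = 1 + max(0, 0) = 1
  height(27) = 1 + max(-1, 1) = 2
  height(26) = 1 + max(2, 2) = 3
  height(7) = 1 + max(0, 3) = 4
Height = 4


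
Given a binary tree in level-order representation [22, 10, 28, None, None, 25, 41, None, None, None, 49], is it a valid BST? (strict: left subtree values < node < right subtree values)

Level-order array: [22, 10, 28, None, None, 25, 41, None, None, None, 49]
Validate using subtree bounds (lo, hi): at each node, require lo < value < hi,
then recurse left with hi=value and right with lo=value.
Preorder trace (stopping at first violation):
  at node 22 with bounds (-inf, +inf): OK
  at node 10 with bounds (-inf, 22): OK
  at node 28 with bounds (22, +inf): OK
  at node 25 with bounds (22, 28): OK
  at node 41 with bounds (28, +inf): OK
  at node 49 with bounds (41, +inf): OK
No violation found at any node.
Result: Valid BST


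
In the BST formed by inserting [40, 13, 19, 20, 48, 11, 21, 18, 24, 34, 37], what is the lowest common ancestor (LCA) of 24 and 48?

Tree insertion order: [40, 13, 19, 20, 48, 11, 21, 18, 24, 34, 37]
Tree (level-order array): [40, 13, 48, 11, 19, None, None, None, None, 18, 20, None, None, None, 21, None, 24, None, 34, None, 37]
In a BST, the LCA of p=24, q=48 is the first node v on the
root-to-leaf path with p <= v <= q (go left if both < v, right if both > v).
Walk from root:
  at 40: 24 <= 40 <= 48, this is the LCA
LCA = 40


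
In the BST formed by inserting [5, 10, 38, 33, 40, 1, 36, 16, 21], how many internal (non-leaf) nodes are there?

Tree built from: [5, 10, 38, 33, 40, 1, 36, 16, 21]
Tree (level-order array): [5, 1, 10, None, None, None, 38, 33, 40, 16, 36, None, None, None, 21]
Rule: An internal node has at least one child.
Per-node child counts:
  node 5: 2 child(ren)
  node 1: 0 child(ren)
  node 10: 1 child(ren)
  node 38: 2 child(ren)
  node 33: 2 child(ren)
  node 16: 1 child(ren)
  node 21: 0 child(ren)
  node 36: 0 child(ren)
  node 40: 0 child(ren)
Matching nodes: [5, 10, 38, 33, 16]
Count of internal (non-leaf) nodes: 5


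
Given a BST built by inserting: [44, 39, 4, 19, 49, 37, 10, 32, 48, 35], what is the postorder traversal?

Tree insertion order: [44, 39, 4, 19, 49, 37, 10, 32, 48, 35]
Tree (level-order array): [44, 39, 49, 4, None, 48, None, None, 19, None, None, 10, 37, None, None, 32, None, None, 35]
Postorder traversal: [10, 35, 32, 37, 19, 4, 39, 48, 49, 44]


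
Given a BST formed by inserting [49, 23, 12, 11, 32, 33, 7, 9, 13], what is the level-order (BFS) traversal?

Tree insertion order: [49, 23, 12, 11, 32, 33, 7, 9, 13]
Tree (level-order array): [49, 23, None, 12, 32, 11, 13, None, 33, 7, None, None, None, None, None, None, 9]
BFS from the root, enqueuing left then right child of each popped node:
  queue [49] -> pop 49, enqueue [23], visited so far: [49]
  queue [23] -> pop 23, enqueue [12, 32], visited so far: [49, 23]
  queue [12, 32] -> pop 12, enqueue [11, 13], visited so far: [49, 23, 12]
  queue [32, 11, 13] -> pop 32, enqueue [33], visited so far: [49, 23, 12, 32]
  queue [11, 13, 33] -> pop 11, enqueue [7], visited so far: [49, 23, 12, 32, 11]
  queue [13, 33, 7] -> pop 13, enqueue [none], visited so far: [49, 23, 12, 32, 11, 13]
  queue [33, 7] -> pop 33, enqueue [none], visited so far: [49, 23, 12, 32, 11, 13, 33]
  queue [7] -> pop 7, enqueue [9], visited so far: [49, 23, 12, 32, 11, 13, 33, 7]
  queue [9] -> pop 9, enqueue [none], visited so far: [49, 23, 12, 32, 11, 13, 33, 7, 9]
Result: [49, 23, 12, 32, 11, 13, 33, 7, 9]


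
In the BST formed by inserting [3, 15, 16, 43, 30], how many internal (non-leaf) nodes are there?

Tree built from: [3, 15, 16, 43, 30]
Tree (level-order array): [3, None, 15, None, 16, None, 43, 30]
Rule: An internal node has at least one child.
Per-node child counts:
  node 3: 1 child(ren)
  node 15: 1 child(ren)
  node 16: 1 child(ren)
  node 43: 1 child(ren)
  node 30: 0 child(ren)
Matching nodes: [3, 15, 16, 43]
Count of internal (non-leaf) nodes: 4


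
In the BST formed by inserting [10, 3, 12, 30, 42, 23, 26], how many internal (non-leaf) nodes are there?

Tree built from: [10, 3, 12, 30, 42, 23, 26]
Tree (level-order array): [10, 3, 12, None, None, None, 30, 23, 42, None, 26]
Rule: An internal node has at least one child.
Per-node child counts:
  node 10: 2 child(ren)
  node 3: 0 child(ren)
  node 12: 1 child(ren)
  node 30: 2 child(ren)
  node 23: 1 child(ren)
  node 26: 0 child(ren)
  node 42: 0 child(ren)
Matching nodes: [10, 12, 30, 23]
Count of internal (non-leaf) nodes: 4


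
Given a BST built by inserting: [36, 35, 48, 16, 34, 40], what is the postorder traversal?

Tree insertion order: [36, 35, 48, 16, 34, 40]
Tree (level-order array): [36, 35, 48, 16, None, 40, None, None, 34]
Postorder traversal: [34, 16, 35, 40, 48, 36]


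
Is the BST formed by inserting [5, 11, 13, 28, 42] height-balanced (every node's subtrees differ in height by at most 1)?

Tree (level-order array): [5, None, 11, None, 13, None, 28, None, 42]
Definition: a tree is height-balanced if, at every node, |h(left) - h(right)| <= 1 (empty subtree has height -1).
Bottom-up per-node check:
  node 42: h_left=-1, h_right=-1, diff=0 [OK], height=0
  node 28: h_left=-1, h_right=0, diff=1 [OK], height=1
  node 13: h_left=-1, h_right=1, diff=2 [FAIL (|-1-1|=2 > 1)], height=2
  node 11: h_left=-1, h_right=2, diff=3 [FAIL (|-1-2|=3 > 1)], height=3
  node 5: h_left=-1, h_right=3, diff=4 [FAIL (|-1-3|=4 > 1)], height=4
Node 13 violates the condition: |-1 - 1| = 2 > 1.
Result: Not balanced


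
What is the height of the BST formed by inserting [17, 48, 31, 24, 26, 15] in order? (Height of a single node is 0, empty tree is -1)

Insertion order: [17, 48, 31, 24, 26, 15]
Tree (level-order array): [17, 15, 48, None, None, 31, None, 24, None, None, 26]
Compute height bottom-up (empty subtree = -1):
  height(15) = 1 + max(-1, -1) = 0
  height(26) = 1 + max(-1, -1) = 0
  height(24) = 1 + max(-1, 0) = 1
  height(31) = 1 + max(1, -1) = 2
  height(48) = 1 + max(2, -1) = 3
  height(17) = 1 + max(0, 3) = 4
Height = 4


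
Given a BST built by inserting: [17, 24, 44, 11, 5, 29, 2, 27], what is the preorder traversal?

Tree insertion order: [17, 24, 44, 11, 5, 29, 2, 27]
Tree (level-order array): [17, 11, 24, 5, None, None, 44, 2, None, 29, None, None, None, 27]
Preorder traversal: [17, 11, 5, 2, 24, 44, 29, 27]
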